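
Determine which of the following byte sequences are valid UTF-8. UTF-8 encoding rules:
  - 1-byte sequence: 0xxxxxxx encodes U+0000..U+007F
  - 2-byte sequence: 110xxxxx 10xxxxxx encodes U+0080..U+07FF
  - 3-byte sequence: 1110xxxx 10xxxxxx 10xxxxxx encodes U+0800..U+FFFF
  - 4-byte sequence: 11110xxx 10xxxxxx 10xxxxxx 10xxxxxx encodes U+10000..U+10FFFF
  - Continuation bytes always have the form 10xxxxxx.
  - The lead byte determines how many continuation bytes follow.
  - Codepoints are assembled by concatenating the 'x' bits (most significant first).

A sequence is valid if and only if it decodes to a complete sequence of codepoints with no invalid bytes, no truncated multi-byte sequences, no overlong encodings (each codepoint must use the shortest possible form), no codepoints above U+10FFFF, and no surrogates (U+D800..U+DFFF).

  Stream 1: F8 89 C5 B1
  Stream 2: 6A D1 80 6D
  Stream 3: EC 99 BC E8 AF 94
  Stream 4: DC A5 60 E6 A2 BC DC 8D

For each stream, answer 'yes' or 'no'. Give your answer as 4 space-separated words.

Answer: no yes yes yes

Derivation:
Stream 1: error at byte offset 0. INVALID
Stream 2: decodes cleanly. VALID
Stream 3: decodes cleanly. VALID
Stream 4: decodes cleanly. VALID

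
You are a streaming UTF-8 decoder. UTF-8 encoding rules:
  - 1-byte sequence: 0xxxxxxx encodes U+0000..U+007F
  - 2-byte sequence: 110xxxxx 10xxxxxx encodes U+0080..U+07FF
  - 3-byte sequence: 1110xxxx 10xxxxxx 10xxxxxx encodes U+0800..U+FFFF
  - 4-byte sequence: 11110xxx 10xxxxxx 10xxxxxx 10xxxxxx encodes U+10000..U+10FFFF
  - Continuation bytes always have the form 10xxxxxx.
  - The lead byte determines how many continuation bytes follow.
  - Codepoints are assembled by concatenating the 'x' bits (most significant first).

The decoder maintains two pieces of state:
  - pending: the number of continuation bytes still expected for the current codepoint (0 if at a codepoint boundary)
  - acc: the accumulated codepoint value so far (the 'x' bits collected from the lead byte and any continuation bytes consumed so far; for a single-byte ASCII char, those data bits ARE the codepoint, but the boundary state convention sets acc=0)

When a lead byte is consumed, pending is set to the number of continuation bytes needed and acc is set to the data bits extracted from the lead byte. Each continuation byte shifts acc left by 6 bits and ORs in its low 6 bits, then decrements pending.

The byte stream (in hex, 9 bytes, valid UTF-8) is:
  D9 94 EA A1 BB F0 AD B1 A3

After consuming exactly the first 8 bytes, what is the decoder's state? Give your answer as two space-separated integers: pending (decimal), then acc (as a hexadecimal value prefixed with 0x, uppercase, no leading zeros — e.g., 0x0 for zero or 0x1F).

Answer: 1 0xB71

Derivation:
Byte[0]=D9: 2-byte lead. pending=1, acc=0x19
Byte[1]=94: continuation. acc=(acc<<6)|0x14=0x654, pending=0
Byte[2]=EA: 3-byte lead. pending=2, acc=0xA
Byte[3]=A1: continuation. acc=(acc<<6)|0x21=0x2A1, pending=1
Byte[4]=BB: continuation. acc=(acc<<6)|0x3B=0xA87B, pending=0
Byte[5]=F0: 4-byte lead. pending=3, acc=0x0
Byte[6]=AD: continuation. acc=(acc<<6)|0x2D=0x2D, pending=2
Byte[7]=B1: continuation. acc=(acc<<6)|0x31=0xB71, pending=1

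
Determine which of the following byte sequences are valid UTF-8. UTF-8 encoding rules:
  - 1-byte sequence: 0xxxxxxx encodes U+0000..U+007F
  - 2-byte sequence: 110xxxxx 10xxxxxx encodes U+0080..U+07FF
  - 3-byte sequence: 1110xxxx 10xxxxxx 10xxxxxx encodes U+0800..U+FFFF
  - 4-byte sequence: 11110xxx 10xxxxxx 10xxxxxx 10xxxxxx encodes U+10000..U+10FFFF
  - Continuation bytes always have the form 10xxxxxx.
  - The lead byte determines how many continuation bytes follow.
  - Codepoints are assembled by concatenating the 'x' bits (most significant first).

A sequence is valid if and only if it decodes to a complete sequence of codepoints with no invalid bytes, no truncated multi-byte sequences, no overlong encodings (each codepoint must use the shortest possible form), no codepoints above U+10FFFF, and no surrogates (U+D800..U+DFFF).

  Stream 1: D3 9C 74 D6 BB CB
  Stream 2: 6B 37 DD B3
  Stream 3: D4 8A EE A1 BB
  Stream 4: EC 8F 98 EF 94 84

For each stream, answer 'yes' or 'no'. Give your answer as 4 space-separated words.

Answer: no yes yes yes

Derivation:
Stream 1: error at byte offset 6. INVALID
Stream 2: decodes cleanly. VALID
Stream 3: decodes cleanly. VALID
Stream 4: decodes cleanly. VALID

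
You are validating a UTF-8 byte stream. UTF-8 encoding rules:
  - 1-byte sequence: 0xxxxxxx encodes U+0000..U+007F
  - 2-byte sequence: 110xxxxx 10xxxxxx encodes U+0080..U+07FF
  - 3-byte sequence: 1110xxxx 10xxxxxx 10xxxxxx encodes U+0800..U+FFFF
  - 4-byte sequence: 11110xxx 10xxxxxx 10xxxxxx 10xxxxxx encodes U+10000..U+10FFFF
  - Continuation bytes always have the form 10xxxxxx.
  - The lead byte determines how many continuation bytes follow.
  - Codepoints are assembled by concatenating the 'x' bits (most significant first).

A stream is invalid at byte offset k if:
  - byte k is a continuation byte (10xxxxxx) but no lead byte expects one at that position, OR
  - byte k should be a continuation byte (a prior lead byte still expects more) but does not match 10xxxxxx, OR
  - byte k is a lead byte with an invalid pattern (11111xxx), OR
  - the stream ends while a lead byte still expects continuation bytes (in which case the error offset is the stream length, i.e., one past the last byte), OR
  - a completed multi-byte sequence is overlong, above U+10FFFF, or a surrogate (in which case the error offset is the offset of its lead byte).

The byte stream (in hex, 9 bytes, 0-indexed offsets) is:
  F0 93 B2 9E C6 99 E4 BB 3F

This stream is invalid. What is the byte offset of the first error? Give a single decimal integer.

Answer: 8

Derivation:
Byte[0]=F0: 4-byte lead, need 3 cont bytes. acc=0x0
Byte[1]=93: continuation. acc=(acc<<6)|0x13=0x13
Byte[2]=B2: continuation. acc=(acc<<6)|0x32=0x4F2
Byte[3]=9E: continuation. acc=(acc<<6)|0x1E=0x13C9E
Completed: cp=U+13C9E (starts at byte 0)
Byte[4]=C6: 2-byte lead, need 1 cont bytes. acc=0x6
Byte[5]=99: continuation. acc=(acc<<6)|0x19=0x199
Completed: cp=U+0199 (starts at byte 4)
Byte[6]=E4: 3-byte lead, need 2 cont bytes. acc=0x4
Byte[7]=BB: continuation. acc=(acc<<6)|0x3B=0x13B
Byte[8]=3F: expected 10xxxxxx continuation. INVALID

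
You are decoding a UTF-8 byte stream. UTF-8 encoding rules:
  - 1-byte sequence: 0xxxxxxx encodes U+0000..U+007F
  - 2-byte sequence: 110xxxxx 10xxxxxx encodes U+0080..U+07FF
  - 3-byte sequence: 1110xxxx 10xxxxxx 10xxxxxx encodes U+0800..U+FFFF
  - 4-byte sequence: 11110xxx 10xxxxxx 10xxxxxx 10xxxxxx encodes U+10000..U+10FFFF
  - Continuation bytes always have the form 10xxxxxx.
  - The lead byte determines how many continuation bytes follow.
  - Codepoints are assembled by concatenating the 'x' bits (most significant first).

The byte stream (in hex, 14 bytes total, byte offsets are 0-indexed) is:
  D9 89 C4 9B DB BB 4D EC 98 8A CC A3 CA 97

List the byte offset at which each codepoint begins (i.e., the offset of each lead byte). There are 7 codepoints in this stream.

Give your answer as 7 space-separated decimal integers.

Byte[0]=D9: 2-byte lead, need 1 cont bytes. acc=0x19
Byte[1]=89: continuation. acc=(acc<<6)|0x09=0x649
Completed: cp=U+0649 (starts at byte 0)
Byte[2]=C4: 2-byte lead, need 1 cont bytes. acc=0x4
Byte[3]=9B: continuation. acc=(acc<<6)|0x1B=0x11B
Completed: cp=U+011B (starts at byte 2)
Byte[4]=DB: 2-byte lead, need 1 cont bytes. acc=0x1B
Byte[5]=BB: continuation. acc=(acc<<6)|0x3B=0x6FB
Completed: cp=U+06FB (starts at byte 4)
Byte[6]=4D: 1-byte ASCII. cp=U+004D
Byte[7]=EC: 3-byte lead, need 2 cont bytes. acc=0xC
Byte[8]=98: continuation. acc=(acc<<6)|0x18=0x318
Byte[9]=8A: continuation. acc=(acc<<6)|0x0A=0xC60A
Completed: cp=U+C60A (starts at byte 7)
Byte[10]=CC: 2-byte lead, need 1 cont bytes. acc=0xC
Byte[11]=A3: continuation. acc=(acc<<6)|0x23=0x323
Completed: cp=U+0323 (starts at byte 10)
Byte[12]=CA: 2-byte lead, need 1 cont bytes. acc=0xA
Byte[13]=97: continuation. acc=(acc<<6)|0x17=0x297
Completed: cp=U+0297 (starts at byte 12)

Answer: 0 2 4 6 7 10 12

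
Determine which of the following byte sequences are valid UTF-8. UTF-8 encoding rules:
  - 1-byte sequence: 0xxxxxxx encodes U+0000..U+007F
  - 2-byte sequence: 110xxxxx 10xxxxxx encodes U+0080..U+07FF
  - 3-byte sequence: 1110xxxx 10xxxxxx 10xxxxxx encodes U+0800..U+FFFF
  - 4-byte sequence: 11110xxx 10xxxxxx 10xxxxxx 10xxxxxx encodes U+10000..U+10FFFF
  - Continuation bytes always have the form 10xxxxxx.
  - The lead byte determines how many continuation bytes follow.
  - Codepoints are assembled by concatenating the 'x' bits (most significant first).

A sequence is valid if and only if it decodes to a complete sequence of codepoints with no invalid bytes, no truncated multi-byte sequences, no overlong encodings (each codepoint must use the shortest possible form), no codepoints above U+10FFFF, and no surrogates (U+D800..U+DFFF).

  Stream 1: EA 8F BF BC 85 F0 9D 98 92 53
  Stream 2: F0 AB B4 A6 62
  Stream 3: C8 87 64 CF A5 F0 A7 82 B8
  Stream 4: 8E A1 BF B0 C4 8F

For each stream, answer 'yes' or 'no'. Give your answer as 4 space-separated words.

Stream 1: error at byte offset 3. INVALID
Stream 2: decodes cleanly. VALID
Stream 3: decodes cleanly. VALID
Stream 4: error at byte offset 0. INVALID

Answer: no yes yes no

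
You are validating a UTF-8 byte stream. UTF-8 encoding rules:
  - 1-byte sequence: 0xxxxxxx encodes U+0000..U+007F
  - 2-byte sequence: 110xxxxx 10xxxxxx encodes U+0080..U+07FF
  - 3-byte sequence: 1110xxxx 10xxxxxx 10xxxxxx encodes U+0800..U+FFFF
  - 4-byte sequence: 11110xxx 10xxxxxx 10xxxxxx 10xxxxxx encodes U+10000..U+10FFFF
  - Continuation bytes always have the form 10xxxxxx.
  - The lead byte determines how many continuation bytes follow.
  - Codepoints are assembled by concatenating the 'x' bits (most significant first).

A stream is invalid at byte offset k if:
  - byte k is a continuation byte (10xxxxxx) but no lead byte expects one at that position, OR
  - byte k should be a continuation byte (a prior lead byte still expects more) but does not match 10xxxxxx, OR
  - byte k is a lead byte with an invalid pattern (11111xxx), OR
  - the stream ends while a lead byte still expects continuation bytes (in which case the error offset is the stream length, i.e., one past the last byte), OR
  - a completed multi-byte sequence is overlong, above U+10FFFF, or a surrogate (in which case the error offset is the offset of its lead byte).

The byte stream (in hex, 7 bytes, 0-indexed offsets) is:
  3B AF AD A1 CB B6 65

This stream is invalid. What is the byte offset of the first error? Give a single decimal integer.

Answer: 1

Derivation:
Byte[0]=3B: 1-byte ASCII. cp=U+003B
Byte[1]=AF: INVALID lead byte (not 0xxx/110x/1110/11110)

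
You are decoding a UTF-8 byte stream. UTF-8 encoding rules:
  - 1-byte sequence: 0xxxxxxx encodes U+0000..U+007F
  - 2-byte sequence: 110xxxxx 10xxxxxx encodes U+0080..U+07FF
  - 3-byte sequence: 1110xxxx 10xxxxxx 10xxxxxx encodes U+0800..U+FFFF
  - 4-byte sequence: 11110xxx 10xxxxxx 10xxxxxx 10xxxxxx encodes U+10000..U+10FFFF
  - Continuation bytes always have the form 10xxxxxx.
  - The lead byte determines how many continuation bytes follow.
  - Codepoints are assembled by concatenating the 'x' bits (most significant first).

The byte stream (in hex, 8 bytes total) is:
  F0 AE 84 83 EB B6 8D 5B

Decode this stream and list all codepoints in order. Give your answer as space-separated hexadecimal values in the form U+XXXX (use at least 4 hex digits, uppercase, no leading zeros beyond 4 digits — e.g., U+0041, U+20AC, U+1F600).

Byte[0]=F0: 4-byte lead, need 3 cont bytes. acc=0x0
Byte[1]=AE: continuation. acc=(acc<<6)|0x2E=0x2E
Byte[2]=84: continuation. acc=(acc<<6)|0x04=0xB84
Byte[3]=83: continuation. acc=(acc<<6)|0x03=0x2E103
Completed: cp=U+2E103 (starts at byte 0)
Byte[4]=EB: 3-byte lead, need 2 cont bytes. acc=0xB
Byte[5]=B6: continuation. acc=(acc<<6)|0x36=0x2F6
Byte[6]=8D: continuation. acc=(acc<<6)|0x0D=0xBD8D
Completed: cp=U+BD8D (starts at byte 4)
Byte[7]=5B: 1-byte ASCII. cp=U+005B

Answer: U+2E103 U+BD8D U+005B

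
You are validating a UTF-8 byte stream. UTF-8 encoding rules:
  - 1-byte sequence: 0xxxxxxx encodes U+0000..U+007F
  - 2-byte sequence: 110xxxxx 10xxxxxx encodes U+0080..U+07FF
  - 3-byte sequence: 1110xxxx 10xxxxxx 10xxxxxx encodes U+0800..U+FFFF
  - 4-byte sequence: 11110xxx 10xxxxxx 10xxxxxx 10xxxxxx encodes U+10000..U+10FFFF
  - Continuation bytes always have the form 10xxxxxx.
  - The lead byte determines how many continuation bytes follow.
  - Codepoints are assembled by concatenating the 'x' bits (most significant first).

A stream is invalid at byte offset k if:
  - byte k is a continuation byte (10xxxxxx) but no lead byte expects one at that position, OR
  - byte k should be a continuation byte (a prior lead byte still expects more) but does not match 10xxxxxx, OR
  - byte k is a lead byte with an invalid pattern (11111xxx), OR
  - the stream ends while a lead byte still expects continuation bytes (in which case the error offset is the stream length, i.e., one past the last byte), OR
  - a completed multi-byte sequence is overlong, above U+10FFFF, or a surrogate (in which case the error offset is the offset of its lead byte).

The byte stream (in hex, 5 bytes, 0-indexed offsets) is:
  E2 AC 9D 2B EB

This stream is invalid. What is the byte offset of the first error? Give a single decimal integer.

Answer: 5

Derivation:
Byte[0]=E2: 3-byte lead, need 2 cont bytes. acc=0x2
Byte[1]=AC: continuation. acc=(acc<<6)|0x2C=0xAC
Byte[2]=9D: continuation. acc=(acc<<6)|0x1D=0x2B1D
Completed: cp=U+2B1D (starts at byte 0)
Byte[3]=2B: 1-byte ASCII. cp=U+002B
Byte[4]=EB: 3-byte lead, need 2 cont bytes. acc=0xB
Byte[5]: stream ended, expected continuation. INVALID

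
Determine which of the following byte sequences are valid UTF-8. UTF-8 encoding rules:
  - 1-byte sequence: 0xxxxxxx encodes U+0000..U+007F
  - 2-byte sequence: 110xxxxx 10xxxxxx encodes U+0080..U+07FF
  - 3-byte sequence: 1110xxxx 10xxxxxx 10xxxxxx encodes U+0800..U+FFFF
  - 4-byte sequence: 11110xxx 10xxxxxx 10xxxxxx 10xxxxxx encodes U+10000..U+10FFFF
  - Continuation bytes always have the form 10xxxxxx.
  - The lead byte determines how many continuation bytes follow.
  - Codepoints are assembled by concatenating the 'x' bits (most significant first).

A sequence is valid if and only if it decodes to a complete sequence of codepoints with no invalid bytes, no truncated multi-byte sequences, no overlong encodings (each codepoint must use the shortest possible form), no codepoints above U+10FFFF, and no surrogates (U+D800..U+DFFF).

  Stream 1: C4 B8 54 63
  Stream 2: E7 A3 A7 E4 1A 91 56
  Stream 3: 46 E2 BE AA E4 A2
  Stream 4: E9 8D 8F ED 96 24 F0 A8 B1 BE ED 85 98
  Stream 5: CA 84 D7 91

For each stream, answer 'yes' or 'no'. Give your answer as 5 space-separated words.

Answer: yes no no no yes

Derivation:
Stream 1: decodes cleanly. VALID
Stream 2: error at byte offset 4. INVALID
Stream 3: error at byte offset 6. INVALID
Stream 4: error at byte offset 5. INVALID
Stream 5: decodes cleanly. VALID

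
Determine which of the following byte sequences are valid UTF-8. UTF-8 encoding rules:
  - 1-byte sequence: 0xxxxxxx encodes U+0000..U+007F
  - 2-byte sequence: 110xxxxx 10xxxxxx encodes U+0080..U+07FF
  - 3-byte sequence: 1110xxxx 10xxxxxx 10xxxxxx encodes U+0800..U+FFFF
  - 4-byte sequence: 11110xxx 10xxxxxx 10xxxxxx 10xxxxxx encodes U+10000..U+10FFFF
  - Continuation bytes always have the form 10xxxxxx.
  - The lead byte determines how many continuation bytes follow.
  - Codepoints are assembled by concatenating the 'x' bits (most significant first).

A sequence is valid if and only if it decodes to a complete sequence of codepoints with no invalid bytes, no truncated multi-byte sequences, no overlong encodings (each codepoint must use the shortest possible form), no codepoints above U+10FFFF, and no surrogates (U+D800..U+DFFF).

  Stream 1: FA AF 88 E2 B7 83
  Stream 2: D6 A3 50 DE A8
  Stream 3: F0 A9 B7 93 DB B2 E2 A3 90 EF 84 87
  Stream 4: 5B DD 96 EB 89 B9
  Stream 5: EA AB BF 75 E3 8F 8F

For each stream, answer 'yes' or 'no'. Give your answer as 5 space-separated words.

Answer: no yes yes yes yes

Derivation:
Stream 1: error at byte offset 0. INVALID
Stream 2: decodes cleanly. VALID
Stream 3: decodes cleanly. VALID
Stream 4: decodes cleanly. VALID
Stream 5: decodes cleanly. VALID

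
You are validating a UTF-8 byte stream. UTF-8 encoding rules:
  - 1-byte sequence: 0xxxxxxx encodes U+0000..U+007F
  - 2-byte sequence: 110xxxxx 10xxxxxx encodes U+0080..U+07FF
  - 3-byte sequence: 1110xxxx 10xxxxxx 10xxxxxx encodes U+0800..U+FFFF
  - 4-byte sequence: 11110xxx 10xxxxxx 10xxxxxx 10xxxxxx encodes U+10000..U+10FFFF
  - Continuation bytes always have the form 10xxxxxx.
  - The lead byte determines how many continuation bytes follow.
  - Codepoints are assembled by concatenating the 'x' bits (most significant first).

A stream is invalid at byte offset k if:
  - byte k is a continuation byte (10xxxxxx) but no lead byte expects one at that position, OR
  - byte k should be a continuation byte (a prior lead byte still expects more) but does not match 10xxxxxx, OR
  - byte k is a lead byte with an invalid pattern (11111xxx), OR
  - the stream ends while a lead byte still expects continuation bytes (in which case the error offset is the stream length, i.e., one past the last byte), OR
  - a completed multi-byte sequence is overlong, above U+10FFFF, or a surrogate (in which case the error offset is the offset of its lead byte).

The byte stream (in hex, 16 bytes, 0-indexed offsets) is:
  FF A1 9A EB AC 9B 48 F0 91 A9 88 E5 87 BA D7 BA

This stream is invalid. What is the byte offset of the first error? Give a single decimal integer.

Byte[0]=FF: INVALID lead byte (not 0xxx/110x/1110/11110)

Answer: 0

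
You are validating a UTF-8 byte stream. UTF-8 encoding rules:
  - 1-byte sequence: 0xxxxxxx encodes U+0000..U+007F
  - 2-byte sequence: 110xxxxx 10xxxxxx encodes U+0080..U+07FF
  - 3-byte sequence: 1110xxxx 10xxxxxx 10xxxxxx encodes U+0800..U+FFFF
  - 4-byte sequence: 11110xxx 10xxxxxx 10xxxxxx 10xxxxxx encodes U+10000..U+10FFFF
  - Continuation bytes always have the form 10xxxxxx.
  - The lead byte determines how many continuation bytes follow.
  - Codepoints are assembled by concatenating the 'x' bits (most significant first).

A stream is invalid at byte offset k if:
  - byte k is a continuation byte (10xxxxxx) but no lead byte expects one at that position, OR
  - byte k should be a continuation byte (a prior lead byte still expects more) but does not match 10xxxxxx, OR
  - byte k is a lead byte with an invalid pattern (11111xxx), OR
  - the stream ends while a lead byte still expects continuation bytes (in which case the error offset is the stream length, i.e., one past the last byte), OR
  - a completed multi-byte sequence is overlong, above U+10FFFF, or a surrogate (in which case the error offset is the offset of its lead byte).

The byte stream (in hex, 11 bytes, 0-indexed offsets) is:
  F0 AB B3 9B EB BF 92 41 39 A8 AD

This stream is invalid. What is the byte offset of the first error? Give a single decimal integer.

Byte[0]=F0: 4-byte lead, need 3 cont bytes. acc=0x0
Byte[1]=AB: continuation. acc=(acc<<6)|0x2B=0x2B
Byte[2]=B3: continuation. acc=(acc<<6)|0x33=0xAF3
Byte[3]=9B: continuation. acc=(acc<<6)|0x1B=0x2BCDB
Completed: cp=U+2BCDB (starts at byte 0)
Byte[4]=EB: 3-byte lead, need 2 cont bytes. acc=0xB
Byte[5]=BF: continuation. acc=(acc<<6)|0x3F=0x2FF
Byte[6]=92: continuation. acc=(acc<<6)|0x12=0xBFD2
Completed: cp=U+BFD2 (starts at byte 4)
Byte[7]=41: 1-byte ASCII. cp=U+0041
Byte[8]=39: 1-byte ASCII. cp=U+0039
Byte[9]=A8: INVALID lead byte (not 0xxx/110x/1110/11110)

Answer: 9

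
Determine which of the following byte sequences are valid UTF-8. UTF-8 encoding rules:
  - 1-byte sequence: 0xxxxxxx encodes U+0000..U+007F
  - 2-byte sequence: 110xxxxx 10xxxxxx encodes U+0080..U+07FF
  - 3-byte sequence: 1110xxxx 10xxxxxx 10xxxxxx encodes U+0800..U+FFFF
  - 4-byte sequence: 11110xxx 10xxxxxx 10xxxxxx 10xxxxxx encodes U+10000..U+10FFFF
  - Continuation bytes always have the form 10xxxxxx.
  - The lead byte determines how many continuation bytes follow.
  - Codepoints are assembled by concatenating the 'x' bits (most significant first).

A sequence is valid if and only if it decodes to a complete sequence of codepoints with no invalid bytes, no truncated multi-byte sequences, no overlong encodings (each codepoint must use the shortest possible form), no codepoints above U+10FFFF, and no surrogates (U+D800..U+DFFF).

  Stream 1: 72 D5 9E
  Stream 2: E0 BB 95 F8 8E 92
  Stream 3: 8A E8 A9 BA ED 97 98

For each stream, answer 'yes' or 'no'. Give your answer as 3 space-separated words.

Answer: yes no no

Derivation:
Stream 1: decodes cleanly. VALID
Stream 2: error at byte offset 3. INVALID
Stream 3: error at byte offset 0. INVALID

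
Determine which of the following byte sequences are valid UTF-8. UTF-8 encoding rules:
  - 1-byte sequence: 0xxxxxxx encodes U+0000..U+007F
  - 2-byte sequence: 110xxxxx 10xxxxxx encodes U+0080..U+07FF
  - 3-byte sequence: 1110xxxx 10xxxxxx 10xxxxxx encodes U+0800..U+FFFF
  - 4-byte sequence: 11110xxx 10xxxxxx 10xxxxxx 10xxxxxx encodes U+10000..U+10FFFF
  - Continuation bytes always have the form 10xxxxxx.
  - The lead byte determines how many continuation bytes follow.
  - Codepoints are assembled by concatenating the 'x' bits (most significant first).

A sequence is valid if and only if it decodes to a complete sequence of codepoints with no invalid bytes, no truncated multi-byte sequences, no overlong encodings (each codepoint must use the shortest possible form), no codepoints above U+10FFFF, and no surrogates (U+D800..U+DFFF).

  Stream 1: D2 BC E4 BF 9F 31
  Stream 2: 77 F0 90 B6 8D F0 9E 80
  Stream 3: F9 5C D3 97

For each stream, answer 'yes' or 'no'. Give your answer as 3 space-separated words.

Answer: yes no no

Derivation:
Stream 1: decodes cleanly. VALID
Stream 2: error at byte offset 8. INVALID
Stream 3: error at byte offset 0. INVALID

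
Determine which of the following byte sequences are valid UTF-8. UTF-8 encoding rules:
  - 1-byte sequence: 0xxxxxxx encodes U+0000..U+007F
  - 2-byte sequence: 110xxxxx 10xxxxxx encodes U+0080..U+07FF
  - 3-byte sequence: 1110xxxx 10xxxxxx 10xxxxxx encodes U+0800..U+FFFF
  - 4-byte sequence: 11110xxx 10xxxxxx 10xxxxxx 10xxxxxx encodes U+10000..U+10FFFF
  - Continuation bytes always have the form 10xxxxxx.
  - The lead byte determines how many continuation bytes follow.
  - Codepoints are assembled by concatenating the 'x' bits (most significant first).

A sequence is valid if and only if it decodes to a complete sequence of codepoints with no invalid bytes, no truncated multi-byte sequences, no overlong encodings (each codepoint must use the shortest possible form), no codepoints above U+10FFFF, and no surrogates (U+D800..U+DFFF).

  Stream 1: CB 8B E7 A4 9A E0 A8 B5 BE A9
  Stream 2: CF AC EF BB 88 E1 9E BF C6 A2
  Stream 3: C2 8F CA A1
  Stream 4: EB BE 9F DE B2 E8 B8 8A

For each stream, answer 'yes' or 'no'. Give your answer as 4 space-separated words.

Answer: no yes yes yes

Derivation:
Stream 1: error at byte offset 8. INVALID
Stream 2: decodes cleanly. VALID
Stream 3: decodes cleanly. VALID
Stream 4: decodes cleanly. VALID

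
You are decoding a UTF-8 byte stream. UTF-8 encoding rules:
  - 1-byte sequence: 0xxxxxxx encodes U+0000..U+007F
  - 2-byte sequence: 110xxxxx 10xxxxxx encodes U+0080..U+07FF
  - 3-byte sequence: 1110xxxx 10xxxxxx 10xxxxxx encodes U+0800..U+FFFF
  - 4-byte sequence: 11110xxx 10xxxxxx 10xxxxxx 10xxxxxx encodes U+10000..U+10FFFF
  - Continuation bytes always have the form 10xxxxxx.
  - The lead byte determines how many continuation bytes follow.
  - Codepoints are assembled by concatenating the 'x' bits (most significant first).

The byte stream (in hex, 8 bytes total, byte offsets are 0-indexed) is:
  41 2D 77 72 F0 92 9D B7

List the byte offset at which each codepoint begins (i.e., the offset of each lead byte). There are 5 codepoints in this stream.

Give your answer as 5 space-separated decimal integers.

Byte[0]=41: 1-byte ASCII. cp=U+0041
Byte[1]=2D: 1-byte ASCII. cp=U+002D
Byte[2]=77: 1-byte ASCII. cp=U+0077
Byte[3]=72: 1-byte ASCII. cp=U+0072
Byte[4]=F0: 4-byte lead, need 3 cont bytes. acc=0x0
Byte[5]=92: continuation. acc=(acc<<6)|0x12=0x12
Byte[6]=9D: continuation. acc=(acc<<6)|0x1D=0x49D
Byte[7]=B7: continuation. acc=(acc<<6)|0x37=0x12777
Completed: cp=U+12777 (starts at byte 4)

Answer: 0 1 2 3 4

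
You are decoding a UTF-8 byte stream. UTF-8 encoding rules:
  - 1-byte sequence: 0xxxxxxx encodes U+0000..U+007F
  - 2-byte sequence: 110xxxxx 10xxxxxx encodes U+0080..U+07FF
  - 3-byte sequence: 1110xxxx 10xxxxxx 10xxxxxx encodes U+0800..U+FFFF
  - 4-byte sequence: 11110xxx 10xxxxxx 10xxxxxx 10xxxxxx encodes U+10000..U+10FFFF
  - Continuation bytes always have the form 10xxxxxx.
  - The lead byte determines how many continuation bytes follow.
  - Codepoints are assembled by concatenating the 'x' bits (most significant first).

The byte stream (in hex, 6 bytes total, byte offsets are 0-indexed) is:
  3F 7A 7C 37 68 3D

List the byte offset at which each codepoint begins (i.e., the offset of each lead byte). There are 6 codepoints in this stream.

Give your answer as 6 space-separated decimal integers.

Byte[0]=3F: 1-byte ASCII. cp=U+003F
Byte[1]=7A: 1-byte ASCII. cp=U+007A
Byte[2]=7C: 1-byte ASCII. cp=U+007C
Byte[3]=37: 1-byte ASCII. cp=U+0037
Byte[4]=68: 1-byte ASCII. cp=U+0068
Byte[5]=3D: 1-byte ASCII. cp=U+003D

Answer: 0 1 2 3 4 5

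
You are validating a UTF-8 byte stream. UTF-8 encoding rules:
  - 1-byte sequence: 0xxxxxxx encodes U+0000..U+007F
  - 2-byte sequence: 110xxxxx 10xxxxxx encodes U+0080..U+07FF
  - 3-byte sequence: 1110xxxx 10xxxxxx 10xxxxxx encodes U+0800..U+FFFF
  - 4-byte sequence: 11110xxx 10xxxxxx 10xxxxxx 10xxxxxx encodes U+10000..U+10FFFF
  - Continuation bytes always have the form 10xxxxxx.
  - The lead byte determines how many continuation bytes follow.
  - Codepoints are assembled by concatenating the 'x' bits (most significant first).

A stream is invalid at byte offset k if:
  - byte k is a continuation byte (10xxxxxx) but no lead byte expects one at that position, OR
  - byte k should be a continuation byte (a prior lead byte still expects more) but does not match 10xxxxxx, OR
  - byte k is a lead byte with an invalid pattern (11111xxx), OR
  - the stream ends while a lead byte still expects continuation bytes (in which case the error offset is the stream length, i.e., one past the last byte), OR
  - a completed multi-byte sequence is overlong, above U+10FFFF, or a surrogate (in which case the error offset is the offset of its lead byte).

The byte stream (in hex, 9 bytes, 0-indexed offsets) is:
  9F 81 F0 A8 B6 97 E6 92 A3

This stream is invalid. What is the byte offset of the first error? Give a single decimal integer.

Byte[0]=9F: INVALID lead byte (not 0xxx/110x/1110/11110)

Answer: 0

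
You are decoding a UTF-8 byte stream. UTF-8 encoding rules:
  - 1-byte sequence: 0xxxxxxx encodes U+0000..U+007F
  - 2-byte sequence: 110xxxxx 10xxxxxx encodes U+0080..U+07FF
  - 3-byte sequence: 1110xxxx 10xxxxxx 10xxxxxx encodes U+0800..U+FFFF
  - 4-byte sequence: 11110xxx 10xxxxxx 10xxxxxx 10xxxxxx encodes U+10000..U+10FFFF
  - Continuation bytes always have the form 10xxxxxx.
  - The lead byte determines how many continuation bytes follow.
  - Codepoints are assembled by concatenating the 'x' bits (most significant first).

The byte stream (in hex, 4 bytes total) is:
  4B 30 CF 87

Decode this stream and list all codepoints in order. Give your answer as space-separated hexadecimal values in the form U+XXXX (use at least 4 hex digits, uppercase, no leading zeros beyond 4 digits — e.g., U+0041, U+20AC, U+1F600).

Byte[0]=4B: 1-byte ASCII. cp=U+004B
Byte[1]=30: 1-byte ASCII. cp=U+0030
Byte[2]=CF: 2-byte lead, need 1 cont bytes. acc=0xF
Byte[3]=87: continuation. acc=(acc<<6)|0x07=0x3C7
Completed: cp=U+03C7 (starts at byte 2)

Answer: U+004B U+0030 U+03C7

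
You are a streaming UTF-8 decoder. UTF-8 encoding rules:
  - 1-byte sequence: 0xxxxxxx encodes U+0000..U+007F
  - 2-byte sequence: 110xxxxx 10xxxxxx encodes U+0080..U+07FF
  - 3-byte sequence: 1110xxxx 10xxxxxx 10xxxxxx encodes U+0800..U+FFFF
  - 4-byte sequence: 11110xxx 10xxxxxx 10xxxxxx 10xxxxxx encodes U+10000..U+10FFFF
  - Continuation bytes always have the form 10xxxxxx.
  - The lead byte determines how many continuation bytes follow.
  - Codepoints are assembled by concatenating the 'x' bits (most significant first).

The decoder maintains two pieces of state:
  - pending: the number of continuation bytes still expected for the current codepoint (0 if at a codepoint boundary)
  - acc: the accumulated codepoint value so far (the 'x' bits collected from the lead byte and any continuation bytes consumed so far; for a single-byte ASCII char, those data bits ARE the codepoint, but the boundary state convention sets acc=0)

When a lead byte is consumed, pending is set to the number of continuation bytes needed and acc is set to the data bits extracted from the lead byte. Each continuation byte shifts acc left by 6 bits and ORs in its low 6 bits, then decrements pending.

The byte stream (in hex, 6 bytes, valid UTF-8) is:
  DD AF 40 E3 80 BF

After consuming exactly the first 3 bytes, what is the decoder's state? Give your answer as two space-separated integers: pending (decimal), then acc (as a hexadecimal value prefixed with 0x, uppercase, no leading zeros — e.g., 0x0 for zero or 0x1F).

Answer: 0 0x0

Derivation:
Byte[0]=DD: 2-byte lead. pending=1, acc=0x1D
Byte[1]=AF: continuation. acc=(acc<<6)|0x2F=0x76F, pending=0
Byte[2]=40: 1-byte. pending=0, acc=0x0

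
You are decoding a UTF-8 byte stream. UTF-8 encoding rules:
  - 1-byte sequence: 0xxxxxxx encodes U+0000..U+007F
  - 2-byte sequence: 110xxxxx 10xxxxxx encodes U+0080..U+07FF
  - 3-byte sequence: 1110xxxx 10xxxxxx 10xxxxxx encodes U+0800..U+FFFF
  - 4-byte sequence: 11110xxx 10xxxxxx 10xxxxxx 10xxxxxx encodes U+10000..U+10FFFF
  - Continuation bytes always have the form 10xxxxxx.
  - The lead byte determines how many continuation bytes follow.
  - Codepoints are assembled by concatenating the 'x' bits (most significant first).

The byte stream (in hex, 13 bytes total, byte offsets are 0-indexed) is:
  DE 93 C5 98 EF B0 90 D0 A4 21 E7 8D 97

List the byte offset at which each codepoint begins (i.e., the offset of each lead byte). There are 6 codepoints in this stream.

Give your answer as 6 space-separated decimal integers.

Byte[0]=DE: 2-byte lead, need 1 cont bytes. acc=0x1E
Byte[1]=93: continuation. acc=(acc<<6)|0x13=0x793
Completed: cp=U+0793 (starts at byte 0)
Byte[2]=C5: 2-byte lead, need 1 cont bytes. acc=0x5
Byte[3]=98: continuation. acc=(acc<<6)|0x18=0x158
Completed: cp=U+0158 (starts at byte 2)
Byte[4]=EF: 3-byte lead, need 2 cont bytes. acc=0xF
Byte[5]=B0: continuation. acc=(acc<<6)|0x30=0x3F0
Byte[6]=90: continuation. acc=(acc<<6)|0x10=0xFC10
Completed: cp=U+FC10 (starts at byte 4)
Byte[7]=D0: 2-byte lead, need 1 cont bytes. acc=0x10
Byte[8]=A4: continuation. acc=(acc<<6)|0x24=0x424
Completed: cp=U+0424 (starts at byte 7)
Byte[9]=21: 1-byte ASCII. cp=U+0021
Byte[10]=E7: 3-byte lead, need 2 cont bytes. acc=0x7
Byte[11]=8D: continuation. acc=(acc<<6)|0x0D=0x1CD
Byte[12]=97: continuation. acc=(acc<<6)|0x17=0x7357
Completed: cp=U+7357 (starts at byte 10)

Answer: 0 2 4 7 9 10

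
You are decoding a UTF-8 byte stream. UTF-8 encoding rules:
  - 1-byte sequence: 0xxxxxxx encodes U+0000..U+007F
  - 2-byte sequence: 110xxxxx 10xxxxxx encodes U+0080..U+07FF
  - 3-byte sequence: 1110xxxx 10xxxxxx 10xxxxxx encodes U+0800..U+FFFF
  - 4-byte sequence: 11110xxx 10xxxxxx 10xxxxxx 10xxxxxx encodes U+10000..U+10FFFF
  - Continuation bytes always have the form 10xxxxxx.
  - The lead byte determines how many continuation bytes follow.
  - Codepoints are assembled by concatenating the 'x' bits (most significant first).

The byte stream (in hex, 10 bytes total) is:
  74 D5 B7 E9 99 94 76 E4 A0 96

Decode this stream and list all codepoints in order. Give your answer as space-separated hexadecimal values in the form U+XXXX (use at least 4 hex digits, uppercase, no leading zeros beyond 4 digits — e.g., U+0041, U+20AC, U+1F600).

Answer: U+0074 U+0577 U+9654 U+0076 U+4816

Derivation:
Byte[0]=74: 1-byte ASCII. cp=U+0074
Byte[1]=D5: 2-byte lead, need 1 cont bytes. acc=0x15
Byte[2]=B7: continuation. acc=(acc<<6)|0x37=0x577
Completed: cp=U+0577 (starts at byte 1)
Byte[3]=E9: 3-byte lead, need 2 cont bytes. acc=0x9
Byte[4]=99: continuation. acc=(acc<<6)|0x19=0x259
Byte[5]=94: continuation. acc=(acc<<6)|0x14=0x9654
Completed: cp=U+9654 (starts at byte 3)
Byte[6]=76: 1-byte ASCII. cp=U+0076
Byte[7]=E4: 3-byte lead, need 2 cont bytes. acc=0x4
Byte[8]=A0: continuation. acc=(acc<<6)|0x20=0x120
Byte[9]=96: continuation. acc=(acc<<6)|0x16=0x4816
Completed: cp=U+4816 (starts at byte 7)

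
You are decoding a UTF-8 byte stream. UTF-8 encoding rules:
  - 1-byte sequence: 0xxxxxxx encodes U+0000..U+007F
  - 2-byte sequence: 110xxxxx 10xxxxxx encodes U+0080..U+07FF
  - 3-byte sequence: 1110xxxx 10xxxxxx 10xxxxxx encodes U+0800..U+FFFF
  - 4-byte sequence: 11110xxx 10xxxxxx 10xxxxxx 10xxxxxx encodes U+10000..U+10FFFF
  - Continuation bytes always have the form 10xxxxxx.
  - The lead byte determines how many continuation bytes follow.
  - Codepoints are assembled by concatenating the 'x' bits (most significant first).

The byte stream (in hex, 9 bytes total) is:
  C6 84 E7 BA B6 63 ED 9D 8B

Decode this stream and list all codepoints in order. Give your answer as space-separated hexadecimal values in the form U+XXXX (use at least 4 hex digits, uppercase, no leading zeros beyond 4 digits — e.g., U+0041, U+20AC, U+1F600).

Answer: U+0184 U+7EB6 U+0063 U+D74B

Derivation:
Byte[0]=C6: 2-byte lead, need 1 cont bytes. acc=0x6
Byte[1]=84: continuation. acc=(acc<<6)|0x04=0x184
Completed: cp=U+0184 (starts at byte 0)
Byte[2]=E7: 3-byte lead, need 2 cont bytes. acc=0x7
Byte[3]=BA: continuation. acc=(acc<<6)|0x3A=0x1FA
Byte[4]=B6: continuation. acc=(acc<<6)|0x36=0x7EB6
Completed: cp=U+7EB6 (starts at byte 2)
Byte[5]=63: 1-byte ASCII. cp=U+0063
Byte[6]=ED: 3-byte lead, need 2 cont bytes. acc=0xD
Byte[7]=9D: continuation. acc=(acc<<6)|0x1D=0x35D
Byte[8]=8B: continuation. acc=(acc<<6)|0x0B=0xD74B
Completed: cp=U+D74B (starts at byte 6)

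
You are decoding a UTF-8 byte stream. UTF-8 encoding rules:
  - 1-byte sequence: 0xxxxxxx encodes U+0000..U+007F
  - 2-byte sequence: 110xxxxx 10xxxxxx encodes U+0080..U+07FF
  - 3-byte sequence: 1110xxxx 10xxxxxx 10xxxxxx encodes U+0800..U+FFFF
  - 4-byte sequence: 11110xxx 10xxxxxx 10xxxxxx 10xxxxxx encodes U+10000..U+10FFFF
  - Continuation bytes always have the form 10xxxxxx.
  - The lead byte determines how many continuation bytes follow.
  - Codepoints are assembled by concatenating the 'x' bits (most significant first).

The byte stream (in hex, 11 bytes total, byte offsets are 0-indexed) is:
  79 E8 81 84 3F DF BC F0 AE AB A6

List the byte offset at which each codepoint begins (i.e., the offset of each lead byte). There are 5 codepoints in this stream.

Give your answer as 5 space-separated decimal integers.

Byte[0]=79: 1-byte ASCII. cp=U+0079
Byte[1]=E8: 3-byte lead, need 2 cont bytes. acc=0x8
Byte[2]=81: continuation. acc=(acc<<6)|0x01=0x201
Byte[3]=84: continuation. acc=(acc<<6)|0x04=0x8044
Completed: cp=U+8044 (starts at byte 1)
Byte[4]=3F: 1-byte ASCII. cp=U+003F
Byte[5]=DF: 2-byte lead, need 1 cont bytes. acc=0x1F
Byte[6]=BC: continuation. acc=(acc<<6)|0x3C=0x7FC
Completed: cp=U+07FC (starts at byte 5)
Byte[7]=F0: 4-byte lead, need 3 cont bytes. acc=0x0
Byte[8]=AE: continuation. acc=(acc<<6)|0x2E=0x2E
Byte[9]=AB: continuation. acc=(acc<<6)|0x2B=0xBAB
Byte[10]=A6: continuation. acc=(acc<<6)|0x26=0x2EAE6
Completed: cp=U+2EAE6 (starts at byte 7)

Answer: 0 1 4 5 7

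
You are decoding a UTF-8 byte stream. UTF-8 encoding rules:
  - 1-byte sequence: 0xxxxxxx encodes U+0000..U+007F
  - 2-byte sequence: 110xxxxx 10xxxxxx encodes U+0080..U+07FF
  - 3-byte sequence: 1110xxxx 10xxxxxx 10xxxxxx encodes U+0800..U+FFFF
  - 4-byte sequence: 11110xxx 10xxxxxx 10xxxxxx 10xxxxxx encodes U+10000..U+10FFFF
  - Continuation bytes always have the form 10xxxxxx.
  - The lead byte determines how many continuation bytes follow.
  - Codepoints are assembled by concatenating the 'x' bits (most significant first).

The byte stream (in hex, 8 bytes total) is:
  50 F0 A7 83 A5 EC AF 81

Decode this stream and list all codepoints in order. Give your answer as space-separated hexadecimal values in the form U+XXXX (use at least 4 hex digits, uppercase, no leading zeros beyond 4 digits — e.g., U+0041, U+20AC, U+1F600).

Byte[0]=50: 1-byte ASCII. cp=U+0050
Byte[1]=F0: 4-byte lead, need 3 cont bytes. acc=0x0
Byte[2]=A7: continuation. acc=(acc<<6)|0x27=0x27
Byte[3]=83: continuation. acc=(acc<<6)|0x03=0x9C3
Byte[4]=A5: continuation. acc=(acc<<6)|0x25=0x270E5
Completed: cp=U+270E5 (starts at byte 1)
Byte[5]=EC: 3-byte lead, need 2 cont bytes. acc=0xC
Byte[6]=AF: continuation. acc=(acc<<6)|0x2F=0x32F
Byte[7]=81: continuation. acc=(acc<<6)|0x01=0xCBC1
Completed: cp=U+CBC1 (starts at byte 5)

Answer: U+0050 U+270E5 U+CBC1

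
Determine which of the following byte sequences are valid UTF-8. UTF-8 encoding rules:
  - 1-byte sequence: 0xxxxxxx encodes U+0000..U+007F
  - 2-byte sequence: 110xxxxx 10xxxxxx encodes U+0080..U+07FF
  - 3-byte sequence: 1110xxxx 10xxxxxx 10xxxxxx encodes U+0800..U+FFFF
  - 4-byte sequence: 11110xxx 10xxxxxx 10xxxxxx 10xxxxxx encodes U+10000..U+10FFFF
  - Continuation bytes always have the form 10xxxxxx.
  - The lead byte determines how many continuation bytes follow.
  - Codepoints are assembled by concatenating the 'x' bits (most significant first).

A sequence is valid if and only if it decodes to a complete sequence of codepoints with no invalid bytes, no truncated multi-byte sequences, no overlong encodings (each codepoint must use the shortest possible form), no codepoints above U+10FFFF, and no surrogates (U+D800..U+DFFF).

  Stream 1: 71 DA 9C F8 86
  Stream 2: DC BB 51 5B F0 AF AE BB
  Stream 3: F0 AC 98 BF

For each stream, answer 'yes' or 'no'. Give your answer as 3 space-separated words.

Answer: no yes yes

Derivation:
Stream 1: error at byte offset 3. INVALID
Stream 2: decodes cleanly. VALID
Stream 3: decodes cleanly. VALID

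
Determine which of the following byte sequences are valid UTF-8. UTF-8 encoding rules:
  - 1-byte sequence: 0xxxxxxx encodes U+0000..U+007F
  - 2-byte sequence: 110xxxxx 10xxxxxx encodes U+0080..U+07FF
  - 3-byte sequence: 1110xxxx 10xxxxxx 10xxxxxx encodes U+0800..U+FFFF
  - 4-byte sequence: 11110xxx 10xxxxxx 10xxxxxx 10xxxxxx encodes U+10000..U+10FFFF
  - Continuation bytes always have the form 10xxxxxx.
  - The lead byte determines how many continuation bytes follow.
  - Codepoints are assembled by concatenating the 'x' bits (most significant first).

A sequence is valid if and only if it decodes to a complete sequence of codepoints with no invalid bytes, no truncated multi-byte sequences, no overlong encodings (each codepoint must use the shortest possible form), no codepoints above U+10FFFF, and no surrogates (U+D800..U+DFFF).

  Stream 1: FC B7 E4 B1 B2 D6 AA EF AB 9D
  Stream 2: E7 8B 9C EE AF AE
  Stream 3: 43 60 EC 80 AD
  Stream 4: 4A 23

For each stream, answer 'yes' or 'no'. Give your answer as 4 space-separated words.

Answer: no yes yes yes

Derivation:
Stream 1: error at byte offset 0. INVALID
Stream 2: decodes cleanly. VALID
Stream 3: decodes cleanly. VALID
Stream 4: decodes cleanly. VALID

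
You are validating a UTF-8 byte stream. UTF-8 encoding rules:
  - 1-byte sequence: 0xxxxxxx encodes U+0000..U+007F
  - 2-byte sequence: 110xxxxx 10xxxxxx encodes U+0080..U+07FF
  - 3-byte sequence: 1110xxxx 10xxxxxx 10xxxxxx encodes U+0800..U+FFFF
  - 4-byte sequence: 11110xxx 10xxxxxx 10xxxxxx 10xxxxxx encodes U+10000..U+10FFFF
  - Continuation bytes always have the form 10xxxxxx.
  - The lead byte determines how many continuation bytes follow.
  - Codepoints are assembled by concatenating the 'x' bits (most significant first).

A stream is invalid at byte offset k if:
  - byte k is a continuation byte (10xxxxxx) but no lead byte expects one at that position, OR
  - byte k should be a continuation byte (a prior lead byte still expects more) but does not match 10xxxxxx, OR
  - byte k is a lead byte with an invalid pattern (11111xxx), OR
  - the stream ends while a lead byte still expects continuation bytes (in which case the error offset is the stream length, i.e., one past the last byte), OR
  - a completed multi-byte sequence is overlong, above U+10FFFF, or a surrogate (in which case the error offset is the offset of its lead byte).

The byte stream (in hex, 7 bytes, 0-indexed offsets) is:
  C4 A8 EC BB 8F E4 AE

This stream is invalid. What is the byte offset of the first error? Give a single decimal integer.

Byte[0]=C4: 2-byte lead, need 1 cont bytes. acc=0x4
Byte[1]=A8: continuation. acc=(acc<<6)|0x28=0x128
Completed: cp=U+0128 (starts at byte 0)
Byte[2]=EC: 3-byte lead, need 2 cont bytes. acc=0xC
Byte[3]=BB: continuation. acc=(acc<<6)|0x3B=0x33B
Byte[4]=8F: continuation. acc=(acc<<6)|0x0F=0xCECF
Completed: cp=U+CECF (starts at byte 2)
Byte[5]=E4: 3-byte lead, need 2 cont bytes. acc=0x4
Byte[6]=AE: continuation. acc=(acc<<6)|0x2E=0x12E
Byte[7]: stream ended, expected continuation. INVALID

Answer: 7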